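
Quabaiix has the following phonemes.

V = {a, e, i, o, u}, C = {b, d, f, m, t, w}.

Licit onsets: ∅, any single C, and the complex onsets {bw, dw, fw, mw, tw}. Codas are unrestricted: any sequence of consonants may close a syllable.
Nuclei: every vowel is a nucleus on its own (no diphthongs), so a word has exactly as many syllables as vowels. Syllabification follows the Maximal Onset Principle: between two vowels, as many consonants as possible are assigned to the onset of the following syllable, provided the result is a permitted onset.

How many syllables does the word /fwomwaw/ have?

2

The vowels are o, a — 2 nuclei, so 2 syllables.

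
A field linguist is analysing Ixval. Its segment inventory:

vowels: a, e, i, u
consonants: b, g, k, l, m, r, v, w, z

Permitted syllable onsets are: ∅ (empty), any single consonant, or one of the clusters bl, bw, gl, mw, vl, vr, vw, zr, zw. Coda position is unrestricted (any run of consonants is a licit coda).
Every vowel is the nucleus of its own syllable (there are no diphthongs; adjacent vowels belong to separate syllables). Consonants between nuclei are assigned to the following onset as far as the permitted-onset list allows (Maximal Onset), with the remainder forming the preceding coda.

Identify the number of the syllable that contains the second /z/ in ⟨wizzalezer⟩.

2

Nuclei (vowels): i, a, e, e → 4 syllables.
/i…a/ gap (V1→V2): /zz/; trying suffixes from longest down, /z/ is the first permitted one, so coda /z/ | onset /z/.
/a…e/ gap (V2→V3): /l/ → onset of the next syllable (single consonants are always licit onsets).
/e…e/ gap (V3→V4): /z/ is a single consonant, so it becomes the next onset.
Putting it together: wiz.za.le.zer.
The second /z/ is in the onset of syllable 2 (/za/).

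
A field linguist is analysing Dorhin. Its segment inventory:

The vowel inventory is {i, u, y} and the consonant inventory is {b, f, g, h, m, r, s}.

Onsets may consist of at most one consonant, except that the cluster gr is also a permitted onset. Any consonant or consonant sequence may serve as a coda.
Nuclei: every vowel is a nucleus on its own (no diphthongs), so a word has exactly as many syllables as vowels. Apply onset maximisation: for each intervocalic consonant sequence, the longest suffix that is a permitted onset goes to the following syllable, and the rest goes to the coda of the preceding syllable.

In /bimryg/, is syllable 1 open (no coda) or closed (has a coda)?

Nuclei (vowels): i, y → 2 syllables.
Between /i/ (V1) and /y/ (V2): /mr/ splits as /m/ + /r/ (/r/ is the longest suffix that is a licit onset).
Result: bim.ryg.
Syllable 1 is /bim/ with coda /m/, so it is closed.

closed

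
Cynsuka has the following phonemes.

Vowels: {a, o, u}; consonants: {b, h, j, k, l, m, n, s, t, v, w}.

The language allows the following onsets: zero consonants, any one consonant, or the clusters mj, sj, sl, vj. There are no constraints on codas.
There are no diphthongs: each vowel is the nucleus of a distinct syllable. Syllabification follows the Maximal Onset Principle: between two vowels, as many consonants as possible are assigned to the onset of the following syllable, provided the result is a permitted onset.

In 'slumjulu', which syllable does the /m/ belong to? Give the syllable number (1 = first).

2

The vowels are u, u, u — 3 nuclei, so 3 syllables.
Between /u/ (V1) and /u/ (V2): cluster /mj/ — /mj/ is itself a permitted onset, so the whole cluster goes right; preceding coda = ∅.
Between /u/ (V2) and /u/ (V3): /l/ is a single consonant, so it becomes the next onset.
Syllabification: slu.mju.lu.
The /m/ is in the onset of syllable 2 (/mju/).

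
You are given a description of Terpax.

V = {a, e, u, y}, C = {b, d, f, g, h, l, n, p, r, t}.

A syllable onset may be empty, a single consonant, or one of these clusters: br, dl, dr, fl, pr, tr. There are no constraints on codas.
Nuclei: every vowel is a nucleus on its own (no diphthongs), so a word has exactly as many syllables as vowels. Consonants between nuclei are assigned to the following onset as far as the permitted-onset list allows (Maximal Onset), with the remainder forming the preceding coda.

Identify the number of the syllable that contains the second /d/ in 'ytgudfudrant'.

4

The vowels are y, u, u, a — 4 nuclei, so 4 syllables.
/y…u/ gap (V1→V2): /tg/ — longest licit onset from the right is /g/, leaving /t/ as coda.
/u…u/ gap (V2→V3): /df/; trying suffixes from longest down, /f/ is the first permitted one, so coda /d/ | onset /f/.
/u…a/ gap (V3→V4): /dr/ is a licit onset in full, so it all attaches to the next syllable.
Putting it together: yt.gud.fu.drant.
The second /d/ is in the onset of syllable 4 (/drant/).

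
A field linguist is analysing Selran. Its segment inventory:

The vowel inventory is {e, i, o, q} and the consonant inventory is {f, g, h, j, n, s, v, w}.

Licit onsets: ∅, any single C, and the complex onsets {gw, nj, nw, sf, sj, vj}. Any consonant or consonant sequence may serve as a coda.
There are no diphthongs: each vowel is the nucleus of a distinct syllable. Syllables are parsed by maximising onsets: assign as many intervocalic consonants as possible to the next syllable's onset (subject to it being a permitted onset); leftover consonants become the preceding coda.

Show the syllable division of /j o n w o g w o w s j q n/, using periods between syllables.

jo.nwo.gwow.sjqn

Vowels present: o, o, o, q; each is a nucleus, giving 4 syllables.
/o…o/ gap (V1→V2): /nw/ is a licit onset in full, so it all attaches to the next syllable.
/o…o/ gap (V2→V3): /gw/ is a licit onset in full, so it all attaches to the next syllable.
/o…q/ gap (V3→V4): /wsj/; trying suffixes from longest down, /sj/ is the first permitted one, so coda /w/ | onset /sj/.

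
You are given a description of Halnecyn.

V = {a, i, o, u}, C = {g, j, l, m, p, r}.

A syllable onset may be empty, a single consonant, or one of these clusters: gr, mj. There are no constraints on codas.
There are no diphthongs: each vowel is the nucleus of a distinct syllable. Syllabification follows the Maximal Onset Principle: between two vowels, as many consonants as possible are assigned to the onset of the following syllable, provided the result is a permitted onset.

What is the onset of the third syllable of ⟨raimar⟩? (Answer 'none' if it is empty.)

Nuclei (vowels): a, i, a → 3 syllables.
V1 /a/ – V2 /i/: hiatus — the boundary sits between the two vowels.
V2 /i/ – V3 /a/: /m/ is a single consonant, so it becomes the next onset.
So the parse is ra.i.mar.
Syllable 3 is /mar/: onset /m/, nucleus /a/, coda /r/.

m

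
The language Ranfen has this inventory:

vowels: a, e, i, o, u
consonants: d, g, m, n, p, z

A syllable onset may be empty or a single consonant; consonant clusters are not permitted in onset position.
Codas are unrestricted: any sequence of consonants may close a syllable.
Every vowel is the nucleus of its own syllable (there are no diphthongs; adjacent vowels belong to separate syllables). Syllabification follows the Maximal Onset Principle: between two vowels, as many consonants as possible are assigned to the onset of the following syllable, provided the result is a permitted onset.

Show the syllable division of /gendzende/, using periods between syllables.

gend.zen.de

Nuclei (vowels): e, e, e → 3 syllables.
σ1/σ2 boundary: /ndz/ splits as /nd/ + /z/ (/z/ is the longest suffix that is a licit onset).
σ2/σ3 boundary: cluster /nd/ — the longest permitted-onset suffix is /d/; onset = /d/, preceding coda = /n/.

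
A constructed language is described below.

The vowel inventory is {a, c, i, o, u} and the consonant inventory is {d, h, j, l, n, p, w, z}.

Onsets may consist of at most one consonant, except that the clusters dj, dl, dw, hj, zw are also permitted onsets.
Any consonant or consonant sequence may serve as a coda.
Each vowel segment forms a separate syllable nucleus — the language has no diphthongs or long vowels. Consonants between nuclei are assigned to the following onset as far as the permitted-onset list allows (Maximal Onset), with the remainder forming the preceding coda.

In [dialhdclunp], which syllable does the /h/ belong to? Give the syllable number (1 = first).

2

The vowels are i, a, c, u — 4 nuclei, so 4 syllables.
/i…a/ gap (V1→V2): no consonants, so the boundary falls immediately after /i/.
/a…c/ gap (V2→V3): /lhd/ splits as /lh/ + /d/ (/d/ is the longest suffix that is a licit onset).
/c…u/ gap (V3→V4): /l/ is a single consonant, so it becomes the next onset.
Syllabification: di.alh.dc.lunp.
The /h/ is in the coda of syllable 2 (/alh/).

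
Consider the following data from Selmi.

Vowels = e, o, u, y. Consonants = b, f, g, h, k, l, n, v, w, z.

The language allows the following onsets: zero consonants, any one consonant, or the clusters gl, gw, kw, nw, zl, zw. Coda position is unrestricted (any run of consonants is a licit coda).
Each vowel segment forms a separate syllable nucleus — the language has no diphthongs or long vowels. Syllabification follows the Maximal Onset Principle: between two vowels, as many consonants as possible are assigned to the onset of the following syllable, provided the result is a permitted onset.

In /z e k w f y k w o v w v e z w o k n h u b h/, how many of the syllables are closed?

4

Vowels present: e, y, o, e, o, u; each is a nucleus, giving 6 syllables.
σ1/σ2 boundary: /kwf/ — longest licit onset from the right is /f/, leaving /kw/ as coda.
σ2/σ3 boundary: /kw/ is a licit onset in full, so it all attaches to the next syllable.
σ3/σ4 boundary: /vwv/ splits as /vw/ + /v/ (/v/ is the longest suffix that is a licit onset).
σ4/σ5 boundary: cluster /zw/ — /zw/ is itself a permitted onset, so the whole cluster goes right; preceding coda = ∅.
σ5/σ6 boundary: /knh/ splits as /kn/ + /h/ (/h/ is the longest suffix that is a licit onset).
Result: zekw.fy.kwovw.ve.zwokn.hubh.
Classifying each syllable: /zekw/ (closed), /fy/ (open), /kwovw/ (closed), /ve/ (open), /zwokn/ (closed), /hubh/ (closed).
Closed syllables: 4.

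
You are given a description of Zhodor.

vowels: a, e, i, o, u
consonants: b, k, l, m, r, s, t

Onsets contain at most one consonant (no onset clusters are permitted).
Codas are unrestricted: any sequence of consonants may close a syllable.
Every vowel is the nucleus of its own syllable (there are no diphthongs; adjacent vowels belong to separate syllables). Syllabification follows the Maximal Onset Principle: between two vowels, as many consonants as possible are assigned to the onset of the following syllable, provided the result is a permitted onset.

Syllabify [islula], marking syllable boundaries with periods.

is.lu.la

Nuclei (vowels): i, u, a → 3 syllables.
Between /i/ (V1) and /u/ (V2): cluster /sl/ — the longest permitted-onset suffix is /l/; onset = /l/, preceding coda = /s/.
Between /u/ (V2) and /a/ (V3): just /l/ — single C goes to the following onset.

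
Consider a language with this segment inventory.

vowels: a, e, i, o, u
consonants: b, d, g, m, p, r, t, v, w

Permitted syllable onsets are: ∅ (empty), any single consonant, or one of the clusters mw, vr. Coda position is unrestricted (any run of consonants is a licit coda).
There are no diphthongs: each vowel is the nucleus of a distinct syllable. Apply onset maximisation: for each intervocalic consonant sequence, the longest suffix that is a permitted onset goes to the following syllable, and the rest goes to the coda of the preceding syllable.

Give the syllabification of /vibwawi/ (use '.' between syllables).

vib.wa.wi

Nuclei (vowels): i, a, i → 3 syllables.
/i…a/ gap (V1→V2): cluster /bw/ — the longest permitted-onset suffix is /w/; onset = /w/, preceding coda = /b/.
/a…i/ gap (V2→V3): /w/ is a single consonant, so it becomes the next onset.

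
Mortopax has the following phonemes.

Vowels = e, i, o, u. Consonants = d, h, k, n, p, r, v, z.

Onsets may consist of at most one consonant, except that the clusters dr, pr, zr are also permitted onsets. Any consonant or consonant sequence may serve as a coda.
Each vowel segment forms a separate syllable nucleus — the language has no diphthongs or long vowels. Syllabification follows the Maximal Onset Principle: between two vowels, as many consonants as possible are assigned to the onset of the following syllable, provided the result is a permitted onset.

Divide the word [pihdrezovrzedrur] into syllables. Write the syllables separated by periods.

The vowels are i, e, o, e, u — 5 nuclei, so 5 syllables.
/i…e/ gap (V1→V2): cluster /hdr/ — the longest permitted-onset suffix is /dr/; onset = /dr/, preceding coda = /h/.
/e…o/ gap (V2→V3): /z/ is a single consonant, so it becomes the next onset.
/o…e/ gap (V3→V4): cluster /vrz/ — the longest permitted-onset suffix is /z/; onset = /z/, preceding coda = /vr/.
/e…u/ gap (V4→V5): /dr/ — entire cluster is a permitted onset → onset /dr/, coda ∅.

pih.dre.zovr.ze.drur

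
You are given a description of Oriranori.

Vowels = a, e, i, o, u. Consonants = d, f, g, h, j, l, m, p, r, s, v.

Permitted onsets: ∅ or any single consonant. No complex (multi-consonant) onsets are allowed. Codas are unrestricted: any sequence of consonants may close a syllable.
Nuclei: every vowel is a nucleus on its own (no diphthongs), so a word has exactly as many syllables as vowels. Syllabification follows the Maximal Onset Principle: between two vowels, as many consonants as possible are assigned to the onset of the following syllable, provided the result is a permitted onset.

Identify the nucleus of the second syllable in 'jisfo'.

o

Vowels present: i, o; each is a nucleus, giving 2 syllables.
The second nucleus (vowel 2 from the left) is /o/.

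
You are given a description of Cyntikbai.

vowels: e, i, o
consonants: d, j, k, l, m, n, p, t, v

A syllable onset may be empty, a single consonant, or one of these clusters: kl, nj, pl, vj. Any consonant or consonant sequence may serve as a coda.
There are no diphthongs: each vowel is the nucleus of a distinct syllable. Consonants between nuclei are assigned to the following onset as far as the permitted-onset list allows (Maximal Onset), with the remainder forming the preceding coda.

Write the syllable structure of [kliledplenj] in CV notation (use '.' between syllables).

CCV.CVC.CCVCC

Vowels present: i, e, e; each is a nucleus, giving 3 syllables.
σ1/σ2 boundary: /l/ is a single consonant, so it becomes the next onset.
σ2/σ3 boundary: /dpl/ splits as /d/ + /pl/ (/pl/ is the longest suffix that is a licit onset).
Result: kli.led.plenj.
Mapping each syllable to C/V: /kli/ → CCV, /led/ → CVC, /plenj/ → CCVCC.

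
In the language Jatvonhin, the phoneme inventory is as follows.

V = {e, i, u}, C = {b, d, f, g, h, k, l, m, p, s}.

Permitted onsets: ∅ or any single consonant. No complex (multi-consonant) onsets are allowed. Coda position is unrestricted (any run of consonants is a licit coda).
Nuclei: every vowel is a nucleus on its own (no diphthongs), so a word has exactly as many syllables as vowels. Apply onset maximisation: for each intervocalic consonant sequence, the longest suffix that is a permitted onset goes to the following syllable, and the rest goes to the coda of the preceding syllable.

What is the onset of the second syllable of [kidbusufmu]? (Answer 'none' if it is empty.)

Nuclei (vowels): i, u, u, u → 4 syllables.
σ1/σ2 boundary: /db/; trying suffixes from longest down, /b/ is the first permitted one, so coda /d/ | onset /b/.
σ2/σ3 boundary: /s/ is a single consonant, so it becomes the next onset.
σ3/σ4 boundary: /fm/ — longest licit onset from the right is /m/, leaving /f/ as coda.
Putting it together: kid.bu.suf.mu.
Syllable 2 is /bu/: onset /b/, nucleus /u/, coda ∅.

b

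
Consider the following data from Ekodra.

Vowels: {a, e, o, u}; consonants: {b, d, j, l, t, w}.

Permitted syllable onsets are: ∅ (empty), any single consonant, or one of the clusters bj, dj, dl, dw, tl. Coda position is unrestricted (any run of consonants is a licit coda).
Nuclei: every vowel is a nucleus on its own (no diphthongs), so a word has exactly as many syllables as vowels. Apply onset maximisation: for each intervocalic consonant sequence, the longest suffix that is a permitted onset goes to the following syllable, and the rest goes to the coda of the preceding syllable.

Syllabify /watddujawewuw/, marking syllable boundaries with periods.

Nuclei (vowels): a, u, a, e, u → 5 syllables.
Between /a/ (V1) and /u/ (V2): /tdd/; trying suffixes from longest down, /d/ is the first permitted one, so coda /td/ | onset /d/.
Between /u/ (V2) and /a/ (V3): /j/ → onset of the next syllable (single consonants are always licit onsets).
Between /a/ (V3) and /e/ (V4): just /w/ — single C goes to the following onset.
Between /e/ (V4) and /u/ (V5): just /w/ — single C goes to the following onset.

watd.du.ja.we.wuw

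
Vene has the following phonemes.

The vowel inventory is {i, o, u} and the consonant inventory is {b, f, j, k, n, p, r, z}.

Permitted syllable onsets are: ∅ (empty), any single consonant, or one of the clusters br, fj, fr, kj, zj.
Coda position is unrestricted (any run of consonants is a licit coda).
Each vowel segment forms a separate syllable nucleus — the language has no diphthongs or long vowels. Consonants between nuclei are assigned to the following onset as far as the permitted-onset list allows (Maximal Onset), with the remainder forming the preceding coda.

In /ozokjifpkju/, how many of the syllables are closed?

Vowels present: o, o, i, u; each is a nucleus, giving 4 syllables.
Between /o/ (V1) and /o/ (V2): just /z/ — single C goes to the following onset.
Between /o/ (V2) and /i/ (V3): /kj/ is a licit onset in full, so it all attaches to the next syllable.
Between /i/ (V3) and /u/ (V4): cluster /fpkj/ — the longest permitted-onset suffix is /kj/; onset = /kj/, preceding coda = /fp/.
Syllabification: o.zo.kjifp.kju.
Classifying each syllable: /o/ (open), /zo/ (open), /kjifp/ (closed), /kju/ (open).
Closed syllables: 1.

1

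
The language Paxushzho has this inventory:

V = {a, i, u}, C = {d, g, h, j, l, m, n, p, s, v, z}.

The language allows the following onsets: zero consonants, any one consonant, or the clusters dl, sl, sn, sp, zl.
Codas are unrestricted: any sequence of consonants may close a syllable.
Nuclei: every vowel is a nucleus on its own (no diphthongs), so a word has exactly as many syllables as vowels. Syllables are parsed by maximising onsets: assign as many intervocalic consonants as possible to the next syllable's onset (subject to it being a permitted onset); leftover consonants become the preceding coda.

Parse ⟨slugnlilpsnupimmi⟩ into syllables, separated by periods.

slugn.lilp.snu.pim.mi

Vowels present: u, i, u, i, i; each is a nucleus, giving 5 syllables.
Between /u/ (V1) and /i/ (V2): /gnl/ — longest licit onset from the right is /l/, leaving /gn/ as coda.
Between /i/ (V2) and /u/ (V3): /lpsn/; trying suffixes from longest down, /sn/ is the first permitted one, so coda /lp/ | onset /sn/.
Between /u/ (V3) and /i/ (V4): /p/ → onset of the next syllable (single consonants are always licit onsets).
Between /i/ (V4) and /i/ (V5): /mm/ — longest licit onset from the right is /m/, leaving /m/ as coda.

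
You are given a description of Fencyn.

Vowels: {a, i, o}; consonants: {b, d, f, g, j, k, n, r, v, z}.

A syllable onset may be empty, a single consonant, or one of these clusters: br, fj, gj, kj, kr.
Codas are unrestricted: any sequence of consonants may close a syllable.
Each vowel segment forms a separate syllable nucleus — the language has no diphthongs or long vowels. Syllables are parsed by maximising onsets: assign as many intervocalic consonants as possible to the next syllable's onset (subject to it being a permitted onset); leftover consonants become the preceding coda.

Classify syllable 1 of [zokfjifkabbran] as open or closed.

The vowels are o, i, a, a — 4 nuclei, so 4 syllables.
σ1/σ2 boundary: /kfj/; trying suffixes from longest down, /fj/ is the first permitted one, so coda /k/ | onset /fj/.
σ2/σ3 boundary: /fk/; trying suffixes from longest down, /k/ is the first permitted one, so coda /f/ | onset /k/.
σ3/σ4 boundary: /bbr/ splits as /b/ + /br/ (/br/ is the longest suffix that is a licit onset).
Putting it together: zok.fjif.kab.bran.
Syllable 1 is /zok/ with coda /k/, so it is closed.

closed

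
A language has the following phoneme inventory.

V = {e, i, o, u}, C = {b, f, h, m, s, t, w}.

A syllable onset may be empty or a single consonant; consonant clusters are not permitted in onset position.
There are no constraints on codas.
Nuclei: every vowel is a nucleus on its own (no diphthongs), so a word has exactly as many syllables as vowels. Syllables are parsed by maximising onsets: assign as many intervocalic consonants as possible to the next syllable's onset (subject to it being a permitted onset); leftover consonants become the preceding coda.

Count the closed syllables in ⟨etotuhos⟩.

1

Nuclei (vowels): e, o, u, o → 4 syllables.
V1 /e/ – V2 /o/: /t/ is a single consonant, so it becomes the next onset.
V2 /o/ – V3 /u/: /t/ → onset of the next syllable (single consonants are always licit onsets).
V3 /u/ – V4 /o/: /h/ is a single consonant, so it becomes the next onset.
So the parse is e.to.tu.hos.
Classifying each syllable: /e/ (open), /to/ (open), /tu/ (open), /hos/ (closed).
Closed syllables: 1.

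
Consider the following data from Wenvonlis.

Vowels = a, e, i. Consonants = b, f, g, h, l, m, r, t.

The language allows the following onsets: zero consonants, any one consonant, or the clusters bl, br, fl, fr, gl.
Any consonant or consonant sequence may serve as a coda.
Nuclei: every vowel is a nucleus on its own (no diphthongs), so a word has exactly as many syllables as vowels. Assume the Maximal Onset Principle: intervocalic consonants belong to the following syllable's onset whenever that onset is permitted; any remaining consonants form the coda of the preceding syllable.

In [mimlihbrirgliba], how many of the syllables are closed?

3

Nuclei (vowels): i, i, i, i, a → 5 syllables.
V1 /i/ – V2 /i/: /ml/ — longest licit onset from the right is /l/, leaving /m/ as coda.
V2 /i/ – V3 /i/: /hbr/; trying suffixes from longest down, /br/ is the first permitted one, so coda /h/ | onset /br/.
V3 /i/ – V4 /i/: /rgl/ splits as /r/ + /gl/ (/gl/ is the longest suffix that is a licit onset).
V4 /i/ – V5 /a/: just /b/ — single C goes to the following onset.
Result: mim.lih.brir.gli.ba.
Classifying each syllable: /mim/ (closed), /lih/ (closed), /brir/ (closed), /gli/ (open), /ba/ (open).
Closed syllables: 3.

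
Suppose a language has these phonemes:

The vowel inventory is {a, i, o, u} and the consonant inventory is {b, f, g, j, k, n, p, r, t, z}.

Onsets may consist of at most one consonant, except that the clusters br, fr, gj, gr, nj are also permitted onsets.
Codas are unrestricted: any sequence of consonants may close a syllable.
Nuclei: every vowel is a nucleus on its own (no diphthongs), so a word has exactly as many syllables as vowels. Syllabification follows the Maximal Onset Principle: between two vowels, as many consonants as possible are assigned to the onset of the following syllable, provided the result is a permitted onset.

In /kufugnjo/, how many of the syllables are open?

Vowels present: u, u, o; each is a nucleus, giving 3 syllables.
Between /u/ (V1) and /u/ (V2): /f/ → onset of the next syllable (single consonants are always licit onsets).
Between /u/ (V2) and /o/ (V3): /gnj/; trying suffixes from longest down, /nj/ is the first permitted one, so coda /g/ | onset /nj/.
Syllabification: ku.fug.njo.
Classifying each syllable: /ku/ (open), /fug/ (closed), /njo/ (open).
Open syllables: 2.

2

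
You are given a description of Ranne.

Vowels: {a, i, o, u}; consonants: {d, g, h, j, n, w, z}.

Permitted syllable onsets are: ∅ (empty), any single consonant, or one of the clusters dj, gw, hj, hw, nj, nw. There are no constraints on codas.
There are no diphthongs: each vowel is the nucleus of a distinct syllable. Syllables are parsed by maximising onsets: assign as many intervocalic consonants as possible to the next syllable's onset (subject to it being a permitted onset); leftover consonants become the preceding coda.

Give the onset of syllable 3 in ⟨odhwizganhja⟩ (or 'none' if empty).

g

Vowels present: o, i, a, a; each is a nucleus, giving 4 syllables.
Between /o/ (V1) and /i/ (V2): cluster /dhw/ — the longest permitted-onset suffix is /hw/; onset = /hw/, preceding coda = /d/.
Between /i/ (V2) and /a/ (V3): /zg/ — longest licit onset from the right is /g/, leaving /z/ as coda.
Between /a/ (V3) and /a/ (V4): /nhj/ — longest licit onset from the right is /hj/, leaving /n/ as coda.
Result: od.hwiz.gan.hja.
Syllable 3 is /gan/: onset /g/, nucleus /a/, coda /n/.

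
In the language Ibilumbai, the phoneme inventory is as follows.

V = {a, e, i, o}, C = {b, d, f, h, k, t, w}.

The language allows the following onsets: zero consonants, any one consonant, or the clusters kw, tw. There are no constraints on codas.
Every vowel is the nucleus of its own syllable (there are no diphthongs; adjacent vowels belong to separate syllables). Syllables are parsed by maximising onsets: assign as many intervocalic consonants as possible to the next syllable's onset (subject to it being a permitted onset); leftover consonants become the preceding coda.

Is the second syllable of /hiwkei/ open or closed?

Nuclei (vowels): i, e, i → 3 syllables.
σ1/σ2 boundary: cluster /wk/ — the longest permitted-onset suffix is /k/; onset = /k/, preceding coda = /w/.
σ2/σ3 boundary: nothing intervenes; syllable break is V.V.
Syllabification: hiw.ke.i.
Syllable 2 is /ke/; it ends in its nucleus with no coda, so it is open.

open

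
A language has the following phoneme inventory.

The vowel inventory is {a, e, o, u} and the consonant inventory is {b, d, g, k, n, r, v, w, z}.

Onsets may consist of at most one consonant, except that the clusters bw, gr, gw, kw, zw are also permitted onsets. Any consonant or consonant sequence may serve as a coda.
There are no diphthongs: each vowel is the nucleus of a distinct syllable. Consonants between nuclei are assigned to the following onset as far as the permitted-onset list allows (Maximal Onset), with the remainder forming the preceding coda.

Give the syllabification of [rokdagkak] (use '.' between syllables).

rok.dag.kak

The vowels are o, a, a — 3 nuclei, so 3 syllables.
V1 /o/ – V2 /a/: cluster /kd/ — the longest permitted-onset suffix is /d/; onset = /d/, preceding coda = /k/.
V2 /a/ – V3 /a/: cluster /gk/ — the longest permitted-onset suffix is /k/; onset = /k/, preceding coda = /g/.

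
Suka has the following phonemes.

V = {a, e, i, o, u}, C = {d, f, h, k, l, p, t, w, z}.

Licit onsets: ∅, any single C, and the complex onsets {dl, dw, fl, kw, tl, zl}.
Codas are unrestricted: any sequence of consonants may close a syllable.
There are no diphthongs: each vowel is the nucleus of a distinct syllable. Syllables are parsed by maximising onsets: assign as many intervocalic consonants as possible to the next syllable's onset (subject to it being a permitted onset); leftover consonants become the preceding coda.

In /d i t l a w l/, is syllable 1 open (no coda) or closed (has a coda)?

The vowels are i, a — 2 nuclei, so 2 syllables.
V1 /i/ – V2 /a/: cluster /tl/ — /tl/ is itself a permitted onset, so the whole cluster goes right; preceding coda = ∅.
So the parse is di.tlawl.
Syllable 1 is /di/; it ends in its nucleus with no coda, so it is open.

open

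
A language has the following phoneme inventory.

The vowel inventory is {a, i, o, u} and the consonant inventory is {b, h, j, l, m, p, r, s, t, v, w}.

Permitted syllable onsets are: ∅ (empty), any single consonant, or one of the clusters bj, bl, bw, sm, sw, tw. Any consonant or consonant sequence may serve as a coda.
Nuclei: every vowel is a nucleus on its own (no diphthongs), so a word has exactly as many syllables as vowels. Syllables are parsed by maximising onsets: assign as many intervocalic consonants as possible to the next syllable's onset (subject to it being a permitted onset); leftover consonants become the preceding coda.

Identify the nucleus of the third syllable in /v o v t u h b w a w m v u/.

Vowels present: o, u, a, u; each is a nucleus, giving 4 syllables.
The third nucleus (vowel 3 from the left) is /a/.

a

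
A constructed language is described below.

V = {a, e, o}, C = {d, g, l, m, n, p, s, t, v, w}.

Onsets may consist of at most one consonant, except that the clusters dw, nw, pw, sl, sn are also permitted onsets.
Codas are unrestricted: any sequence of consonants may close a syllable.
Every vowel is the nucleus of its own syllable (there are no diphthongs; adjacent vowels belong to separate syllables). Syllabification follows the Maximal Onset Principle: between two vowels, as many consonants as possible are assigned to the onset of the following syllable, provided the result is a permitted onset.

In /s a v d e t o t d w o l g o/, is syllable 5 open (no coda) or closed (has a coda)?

Nuclei (vowels): a, e, o, o, o → 5 syllables.
Between /a/ (V1) and /e/ (V2): /vd/ — longest licit onset from the right is /d/, leaving /v/ as coda.
Between /e/ (V2) and /o/ (V3): /t/ → onset of the next syllable (single consonants are always licit onsets).
Between /o/ (V3) and /o/ (V4): /tdw/ splits as /t/ + /dw/ (/dw/ is the longest suffix that is a licit onset).
Between /o/ (V4) and /o/ (V5): /lg/ splits as /l/ + /g/ (/g/ is the longest suffix that is a licit onset).
Syllabification: sav.de.tot.dwol.go.
Syllable 5 is /go/; it ends in its nucleus with no coda, so it is open.

open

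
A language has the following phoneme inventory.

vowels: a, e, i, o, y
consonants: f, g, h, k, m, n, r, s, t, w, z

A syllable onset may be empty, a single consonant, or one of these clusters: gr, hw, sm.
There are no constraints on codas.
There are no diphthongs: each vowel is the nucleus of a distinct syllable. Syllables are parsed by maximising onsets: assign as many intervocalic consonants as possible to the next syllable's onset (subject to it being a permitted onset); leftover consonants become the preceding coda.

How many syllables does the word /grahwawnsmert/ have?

The vowels are a, a, e — 3 nuclei, so 3 syllables.

3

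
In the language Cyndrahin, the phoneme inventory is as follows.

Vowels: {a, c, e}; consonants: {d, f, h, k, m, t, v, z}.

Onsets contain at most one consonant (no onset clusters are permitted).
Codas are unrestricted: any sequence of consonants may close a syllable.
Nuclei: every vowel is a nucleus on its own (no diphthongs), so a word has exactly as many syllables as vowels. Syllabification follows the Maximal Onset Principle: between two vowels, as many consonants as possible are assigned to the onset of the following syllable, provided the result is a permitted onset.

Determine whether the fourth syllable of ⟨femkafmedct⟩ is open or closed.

Nuclei (vowels): e, a, e, c → 4 syllables.
σ1/σ2 boundary: /mk/ splits as /m/ + /k/ (/k/ is the longest suffix that is a licit onset).
σ2/σ3 boundary: /fm/; trying suffixes from longest down, /m/ is the first permitted one, so coda /f/ | onset /m/.
σ3/σ4 boundary: /d/ → onset of the next syllable (single consonants are always licit onsets).
Result: fem.kaf.me.dct.
Syllable 4 is /dct/ with coda /t/, so it is closed.

closed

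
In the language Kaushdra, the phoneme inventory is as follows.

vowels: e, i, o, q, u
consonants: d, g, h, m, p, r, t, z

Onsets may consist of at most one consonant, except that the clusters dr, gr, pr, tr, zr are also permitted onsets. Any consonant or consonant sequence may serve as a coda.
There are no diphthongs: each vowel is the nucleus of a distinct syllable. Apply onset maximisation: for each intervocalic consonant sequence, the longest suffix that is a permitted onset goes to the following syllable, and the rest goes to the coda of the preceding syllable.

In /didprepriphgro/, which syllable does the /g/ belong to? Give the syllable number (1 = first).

Nuclei (vowels): i, e, i, o → 4 syllables.
σ1/σ2 boundary: cluster /dpr/ — the longest permitted-onset suffix is /pr/; onset = /pr/, preceding coda = /d/.
σ2/σ3 boundary: /pr/ — entire cluster is a permitted onset → onset /pr/, coda ∅.
σ3/σ4 boundary: cluster /phgr/ — the longest permitted-onset suffix is /gr/; onset = /gr/, preceding coda = /ph/.
Result: did.pre.priph.gro.
The /g/ is in the onset of syllable 4 (/gro/).

4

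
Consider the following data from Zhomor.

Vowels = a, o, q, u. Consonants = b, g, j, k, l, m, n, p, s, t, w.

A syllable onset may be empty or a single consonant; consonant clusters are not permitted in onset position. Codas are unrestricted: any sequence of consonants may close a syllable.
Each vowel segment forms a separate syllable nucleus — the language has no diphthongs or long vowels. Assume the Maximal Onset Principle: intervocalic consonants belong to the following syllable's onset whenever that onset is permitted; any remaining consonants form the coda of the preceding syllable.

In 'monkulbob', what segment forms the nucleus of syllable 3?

o

Vowels present: o, u, o; each is a nucleus, giving 3 syllables.
The third nucleus (vowel 3 from the left) is /o/.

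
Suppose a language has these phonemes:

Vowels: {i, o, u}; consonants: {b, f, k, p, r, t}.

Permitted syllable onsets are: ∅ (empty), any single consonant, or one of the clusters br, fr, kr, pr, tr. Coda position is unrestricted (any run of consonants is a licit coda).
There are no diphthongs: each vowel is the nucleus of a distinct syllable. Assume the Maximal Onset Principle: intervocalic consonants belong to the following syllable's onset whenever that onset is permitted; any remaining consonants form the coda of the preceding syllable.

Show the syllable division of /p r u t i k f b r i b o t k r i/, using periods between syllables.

Nuclei (vowels): u, i, i, o, i → 5 syllables.
V1 /u/ – V2 /i/: /t/ is a single consonant, so it becomes the next onset.
V2 /i/ – V3 /i/: /kfbr/ — longest licit onset from the right is /br/, leaving /kf/ as coda.
V3 /i/ – V4 /o/: just /b/ — single C goes to the following onset.
V4 /o/ – V5 /i/: /tkr/; trying suffixes from longest down, /kr/ is the first permitted one, so coda /t/ | onset /kr/.

pru.tikf.bri.bot.kri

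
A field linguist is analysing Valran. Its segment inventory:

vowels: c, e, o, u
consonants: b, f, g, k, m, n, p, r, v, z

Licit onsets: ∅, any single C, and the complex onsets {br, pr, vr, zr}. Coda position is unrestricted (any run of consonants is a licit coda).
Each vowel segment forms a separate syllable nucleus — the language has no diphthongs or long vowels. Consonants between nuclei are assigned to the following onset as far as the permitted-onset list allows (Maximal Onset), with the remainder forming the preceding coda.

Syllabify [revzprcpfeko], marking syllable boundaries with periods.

revz.prcp.fe.ko

The vowels are e, c, e, o — 4 nuclei, so 4 syllables.
/e…c/ gap (V1→V2): /vzpr/ splits as /vz/ + /pr/ (/pr/ is the longest suffix that is a licit onset).
/c…e/ gap (V2→V3): cluster /pf/ — the longest permitted-onset suffix is /f/; onset = /f/, preceding coda = /p/.
/e…o/ gap (V3→V4): /k/ is a single consonant, so it becomes the next onset.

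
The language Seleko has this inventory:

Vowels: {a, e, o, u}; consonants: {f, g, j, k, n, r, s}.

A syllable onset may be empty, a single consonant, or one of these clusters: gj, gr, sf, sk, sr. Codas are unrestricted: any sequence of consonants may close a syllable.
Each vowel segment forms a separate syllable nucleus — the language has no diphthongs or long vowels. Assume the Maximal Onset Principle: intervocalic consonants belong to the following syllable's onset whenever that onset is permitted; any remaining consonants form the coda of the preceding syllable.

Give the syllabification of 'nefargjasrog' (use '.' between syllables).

Vowels present: e, a, a, o; each is a nucleus, giving 4 syllables.
V1 /e/ – V2 /a/: /f/ → onset of the next syllable (single consonants are always licit onsets).
V2 /a/ – V3 /a/: cluster /rgj/ — the longest permitted-onset suffix is /gj/; onset = /gj/, preceding coda = /r/.
V3 /a/ – V4 /o/: cluster /sr/ — /sr/ is itself a permitted onset, so the whole cluster goes right; preceding coda = ∅.

ne.far.gja.srog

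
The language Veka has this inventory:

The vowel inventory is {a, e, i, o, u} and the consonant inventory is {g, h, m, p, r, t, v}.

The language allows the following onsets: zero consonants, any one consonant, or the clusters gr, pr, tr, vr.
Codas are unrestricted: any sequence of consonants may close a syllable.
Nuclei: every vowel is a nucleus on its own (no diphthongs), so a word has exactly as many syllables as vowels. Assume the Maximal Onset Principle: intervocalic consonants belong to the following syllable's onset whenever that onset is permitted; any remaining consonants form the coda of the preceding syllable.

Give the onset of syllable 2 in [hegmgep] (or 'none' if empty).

g

The vowels are e, e — 2 nuclei, so 2 syllables.
Between /e/ (V1) and /e/ (V2): /gmg/ splits as /gm/ + /g/ (/g/ is the longest suffix that is a licit onset).
Putting it together: hegm.gep.
Syllable 2 is /gep/: onset /g/, nucleus /e/, coda /p/.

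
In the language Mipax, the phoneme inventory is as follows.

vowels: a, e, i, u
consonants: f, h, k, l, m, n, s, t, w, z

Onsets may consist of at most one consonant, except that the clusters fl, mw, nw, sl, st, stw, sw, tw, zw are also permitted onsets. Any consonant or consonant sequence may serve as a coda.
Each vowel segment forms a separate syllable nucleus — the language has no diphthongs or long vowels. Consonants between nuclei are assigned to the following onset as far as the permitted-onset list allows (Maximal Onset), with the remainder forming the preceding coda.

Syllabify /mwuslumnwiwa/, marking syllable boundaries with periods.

mwu.slum.nwi.wa

Nuclei (vowels): u, u, i, a → 4 syllables.
Between /u/ (V1) and /u/ (V2): cluster /sl/ — /sl/ is itself a permitted onset, so the whole cluster goes right; preceding coda = ∅.
Between /u/ (V2) and /i/ (V3): cluster /mnw/ — the longest permitted-onset suffix is /nw/; onset = /nw/, preceding coda = /m/.
Between /i/ (V3) and /a/ (V4): /w/ is a single consonant, so it becomes the next onset.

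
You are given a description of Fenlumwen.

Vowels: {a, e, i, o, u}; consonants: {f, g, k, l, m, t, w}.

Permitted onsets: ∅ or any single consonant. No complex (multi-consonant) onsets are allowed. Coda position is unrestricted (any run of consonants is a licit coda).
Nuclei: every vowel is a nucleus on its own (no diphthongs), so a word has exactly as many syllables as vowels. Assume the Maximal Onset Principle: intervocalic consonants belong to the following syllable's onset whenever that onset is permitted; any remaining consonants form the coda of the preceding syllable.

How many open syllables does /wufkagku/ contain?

Vowels present: u, a, u; each is a nucleus, giving 3 syllables.
/u…a/ gap (V1→V2): /fk/ — longest licit onset from the right is /k/, leaving /f/ as coda.
/a…u/ gap (V2→V3): cluster /gk/ — the longest permitted-onset suffix is /k/; onset = /k/, preceding coda = /g/.
So the parse is wuf.kag.ku.
Classifying each syllable: /wuf/ (closed), /kag/ (closed), /ku/ (open).
Open syllables: 1.

1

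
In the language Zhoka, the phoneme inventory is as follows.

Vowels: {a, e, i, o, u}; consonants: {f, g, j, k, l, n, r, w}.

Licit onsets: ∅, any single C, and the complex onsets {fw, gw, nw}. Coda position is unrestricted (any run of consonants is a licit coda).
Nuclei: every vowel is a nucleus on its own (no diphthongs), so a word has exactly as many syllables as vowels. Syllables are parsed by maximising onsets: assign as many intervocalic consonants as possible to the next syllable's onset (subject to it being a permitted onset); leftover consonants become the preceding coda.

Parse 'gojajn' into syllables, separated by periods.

The vowels are o, a — 2 nuclei, so 2 syllables.
V1 /o/ – V2 /a/: /j/ → onset of the next syllable (single consonants are always licit onsets).

go.jajn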